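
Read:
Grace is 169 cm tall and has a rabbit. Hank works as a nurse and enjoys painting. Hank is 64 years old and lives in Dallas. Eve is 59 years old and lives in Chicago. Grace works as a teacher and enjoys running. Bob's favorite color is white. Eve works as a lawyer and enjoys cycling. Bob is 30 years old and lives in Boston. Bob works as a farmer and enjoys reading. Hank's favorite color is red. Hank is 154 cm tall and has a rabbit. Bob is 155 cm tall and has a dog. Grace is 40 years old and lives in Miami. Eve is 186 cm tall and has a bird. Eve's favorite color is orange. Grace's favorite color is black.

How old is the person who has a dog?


Person with dog is Bob, age 30

30


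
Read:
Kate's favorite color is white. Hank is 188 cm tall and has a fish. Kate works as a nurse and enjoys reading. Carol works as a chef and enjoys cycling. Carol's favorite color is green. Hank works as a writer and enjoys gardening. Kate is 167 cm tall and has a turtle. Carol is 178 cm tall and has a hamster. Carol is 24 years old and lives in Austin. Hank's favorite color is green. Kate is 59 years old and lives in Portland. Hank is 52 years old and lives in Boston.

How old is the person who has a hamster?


Person with hamster is Carol, age 24

24


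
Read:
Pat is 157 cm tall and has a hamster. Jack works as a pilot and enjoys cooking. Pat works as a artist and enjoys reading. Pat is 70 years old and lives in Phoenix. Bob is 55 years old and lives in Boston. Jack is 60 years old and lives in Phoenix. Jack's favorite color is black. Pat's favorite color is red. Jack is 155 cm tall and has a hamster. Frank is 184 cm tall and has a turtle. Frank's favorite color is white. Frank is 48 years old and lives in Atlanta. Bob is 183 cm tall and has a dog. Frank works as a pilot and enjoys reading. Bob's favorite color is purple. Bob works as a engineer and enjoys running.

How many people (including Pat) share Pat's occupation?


Pat is a artist. Count = 1

1


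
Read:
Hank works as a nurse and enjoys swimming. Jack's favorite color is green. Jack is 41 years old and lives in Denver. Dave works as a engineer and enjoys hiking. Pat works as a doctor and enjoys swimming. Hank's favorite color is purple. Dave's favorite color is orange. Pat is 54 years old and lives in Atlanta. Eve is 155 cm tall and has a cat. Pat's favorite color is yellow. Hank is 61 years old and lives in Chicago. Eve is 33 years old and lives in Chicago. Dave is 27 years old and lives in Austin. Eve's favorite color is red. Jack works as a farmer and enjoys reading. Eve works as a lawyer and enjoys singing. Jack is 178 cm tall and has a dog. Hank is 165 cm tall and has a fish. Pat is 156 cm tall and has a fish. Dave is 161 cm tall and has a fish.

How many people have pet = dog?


Count: 1

1


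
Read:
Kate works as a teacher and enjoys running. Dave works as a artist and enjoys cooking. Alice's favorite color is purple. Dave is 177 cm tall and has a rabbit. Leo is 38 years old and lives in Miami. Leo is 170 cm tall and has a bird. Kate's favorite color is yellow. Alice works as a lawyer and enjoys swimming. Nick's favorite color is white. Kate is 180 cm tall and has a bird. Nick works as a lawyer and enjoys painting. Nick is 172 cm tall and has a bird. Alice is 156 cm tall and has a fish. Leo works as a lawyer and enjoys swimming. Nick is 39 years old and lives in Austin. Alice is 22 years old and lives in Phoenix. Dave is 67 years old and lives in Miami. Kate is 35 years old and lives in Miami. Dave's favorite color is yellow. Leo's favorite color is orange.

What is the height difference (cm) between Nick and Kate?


|172 - 180| = 8

8


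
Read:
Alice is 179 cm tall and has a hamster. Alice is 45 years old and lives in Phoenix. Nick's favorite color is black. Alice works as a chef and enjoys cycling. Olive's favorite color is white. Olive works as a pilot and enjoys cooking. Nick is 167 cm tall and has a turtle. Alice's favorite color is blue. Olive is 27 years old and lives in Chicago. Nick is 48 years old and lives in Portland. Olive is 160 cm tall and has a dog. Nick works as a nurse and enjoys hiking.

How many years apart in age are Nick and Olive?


48 vs 27, diff = 21

21


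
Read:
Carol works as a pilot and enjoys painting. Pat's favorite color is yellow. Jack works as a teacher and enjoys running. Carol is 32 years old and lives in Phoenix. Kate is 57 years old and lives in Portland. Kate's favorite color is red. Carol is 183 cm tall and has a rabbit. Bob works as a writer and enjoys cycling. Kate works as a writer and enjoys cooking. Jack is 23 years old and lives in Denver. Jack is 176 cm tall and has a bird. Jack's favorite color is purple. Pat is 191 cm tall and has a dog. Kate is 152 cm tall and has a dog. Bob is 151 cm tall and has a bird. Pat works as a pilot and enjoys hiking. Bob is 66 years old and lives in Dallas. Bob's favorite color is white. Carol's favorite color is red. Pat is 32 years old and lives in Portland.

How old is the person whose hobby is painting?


Person with hobby=painting is Carol, age 32

32


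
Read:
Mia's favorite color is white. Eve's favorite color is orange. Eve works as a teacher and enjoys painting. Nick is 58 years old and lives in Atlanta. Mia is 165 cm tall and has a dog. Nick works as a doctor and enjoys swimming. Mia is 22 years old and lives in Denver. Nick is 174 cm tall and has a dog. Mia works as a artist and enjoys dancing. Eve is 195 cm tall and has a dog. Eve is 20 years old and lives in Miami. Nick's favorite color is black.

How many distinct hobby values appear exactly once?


Unique hobby values: 3

3


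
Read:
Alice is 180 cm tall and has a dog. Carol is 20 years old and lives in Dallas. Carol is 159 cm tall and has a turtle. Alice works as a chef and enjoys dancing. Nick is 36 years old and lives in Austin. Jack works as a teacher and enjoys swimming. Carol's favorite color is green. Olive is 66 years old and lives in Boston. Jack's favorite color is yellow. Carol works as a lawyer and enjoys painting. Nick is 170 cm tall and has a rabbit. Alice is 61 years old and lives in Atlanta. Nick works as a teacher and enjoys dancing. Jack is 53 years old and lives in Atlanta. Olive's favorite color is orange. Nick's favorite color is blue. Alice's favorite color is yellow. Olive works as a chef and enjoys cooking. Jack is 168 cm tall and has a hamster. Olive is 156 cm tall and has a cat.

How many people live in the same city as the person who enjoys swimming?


Person with hobby swimming is Jack, city Atlanta. Count = 2

2


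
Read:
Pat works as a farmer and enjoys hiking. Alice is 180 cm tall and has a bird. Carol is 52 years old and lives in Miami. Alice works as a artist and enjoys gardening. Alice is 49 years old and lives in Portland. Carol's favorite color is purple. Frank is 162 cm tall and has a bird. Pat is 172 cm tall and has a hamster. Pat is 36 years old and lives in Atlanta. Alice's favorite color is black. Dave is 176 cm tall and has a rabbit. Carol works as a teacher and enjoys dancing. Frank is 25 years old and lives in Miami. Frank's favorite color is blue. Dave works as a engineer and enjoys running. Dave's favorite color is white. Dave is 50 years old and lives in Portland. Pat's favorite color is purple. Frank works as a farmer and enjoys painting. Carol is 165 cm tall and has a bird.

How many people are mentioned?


People: Dave, Alice, Frank, Pat, Carol. Count = 5

5


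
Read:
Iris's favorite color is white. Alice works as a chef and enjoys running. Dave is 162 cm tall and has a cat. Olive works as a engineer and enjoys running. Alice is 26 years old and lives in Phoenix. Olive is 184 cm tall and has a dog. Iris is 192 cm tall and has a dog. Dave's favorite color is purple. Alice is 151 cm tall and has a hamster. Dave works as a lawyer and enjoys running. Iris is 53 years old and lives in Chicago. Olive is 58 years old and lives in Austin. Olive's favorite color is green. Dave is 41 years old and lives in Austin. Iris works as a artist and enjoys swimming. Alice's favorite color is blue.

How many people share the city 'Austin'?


Count: 2

2


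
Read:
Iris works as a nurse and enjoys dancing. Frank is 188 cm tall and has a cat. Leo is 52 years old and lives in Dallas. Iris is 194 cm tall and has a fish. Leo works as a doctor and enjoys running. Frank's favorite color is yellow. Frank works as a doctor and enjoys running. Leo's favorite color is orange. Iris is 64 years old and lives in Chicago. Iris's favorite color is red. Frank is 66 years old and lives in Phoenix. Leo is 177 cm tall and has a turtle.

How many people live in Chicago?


Count in Chicago: 1

1


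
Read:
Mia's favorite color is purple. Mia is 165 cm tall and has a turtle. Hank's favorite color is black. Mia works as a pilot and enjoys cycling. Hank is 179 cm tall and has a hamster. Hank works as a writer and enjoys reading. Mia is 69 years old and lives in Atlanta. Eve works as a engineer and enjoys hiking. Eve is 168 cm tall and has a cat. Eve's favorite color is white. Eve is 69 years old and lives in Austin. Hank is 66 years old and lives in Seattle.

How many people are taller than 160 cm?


Taller than 160: 3

3


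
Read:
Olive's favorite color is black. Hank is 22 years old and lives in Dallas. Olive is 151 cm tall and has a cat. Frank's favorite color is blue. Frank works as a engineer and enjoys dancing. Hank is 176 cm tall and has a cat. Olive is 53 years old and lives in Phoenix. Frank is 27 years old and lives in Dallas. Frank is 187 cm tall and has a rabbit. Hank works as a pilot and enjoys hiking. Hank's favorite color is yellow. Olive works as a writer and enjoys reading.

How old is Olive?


Olive is 53 years old

53


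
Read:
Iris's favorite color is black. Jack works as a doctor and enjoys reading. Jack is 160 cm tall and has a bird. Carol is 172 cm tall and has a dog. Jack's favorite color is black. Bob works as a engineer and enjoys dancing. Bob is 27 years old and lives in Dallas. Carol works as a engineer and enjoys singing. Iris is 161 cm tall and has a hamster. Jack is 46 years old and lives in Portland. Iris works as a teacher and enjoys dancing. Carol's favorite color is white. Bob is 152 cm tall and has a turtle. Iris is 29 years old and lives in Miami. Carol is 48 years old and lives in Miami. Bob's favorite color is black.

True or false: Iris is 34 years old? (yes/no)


Iris is actually 29. no

no


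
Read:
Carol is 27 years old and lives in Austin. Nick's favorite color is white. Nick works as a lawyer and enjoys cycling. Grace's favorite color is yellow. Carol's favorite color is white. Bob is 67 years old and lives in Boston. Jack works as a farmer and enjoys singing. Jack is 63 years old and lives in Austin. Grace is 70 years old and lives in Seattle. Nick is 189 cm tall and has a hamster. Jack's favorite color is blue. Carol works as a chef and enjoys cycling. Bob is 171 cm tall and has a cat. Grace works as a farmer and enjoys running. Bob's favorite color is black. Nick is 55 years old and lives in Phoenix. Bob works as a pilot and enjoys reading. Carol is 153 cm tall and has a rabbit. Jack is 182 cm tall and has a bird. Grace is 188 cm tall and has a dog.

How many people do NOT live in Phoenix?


Not in Phoenix: 4

4


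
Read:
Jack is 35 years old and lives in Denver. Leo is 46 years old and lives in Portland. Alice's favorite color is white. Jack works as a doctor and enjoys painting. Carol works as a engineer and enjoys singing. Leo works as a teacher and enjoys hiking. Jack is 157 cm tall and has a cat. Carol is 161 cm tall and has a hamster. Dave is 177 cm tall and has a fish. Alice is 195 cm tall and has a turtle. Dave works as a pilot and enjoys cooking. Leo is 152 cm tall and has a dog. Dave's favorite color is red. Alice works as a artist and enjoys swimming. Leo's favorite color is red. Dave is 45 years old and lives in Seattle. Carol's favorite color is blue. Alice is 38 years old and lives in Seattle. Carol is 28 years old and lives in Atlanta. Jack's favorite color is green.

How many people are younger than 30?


Filter: 1

1


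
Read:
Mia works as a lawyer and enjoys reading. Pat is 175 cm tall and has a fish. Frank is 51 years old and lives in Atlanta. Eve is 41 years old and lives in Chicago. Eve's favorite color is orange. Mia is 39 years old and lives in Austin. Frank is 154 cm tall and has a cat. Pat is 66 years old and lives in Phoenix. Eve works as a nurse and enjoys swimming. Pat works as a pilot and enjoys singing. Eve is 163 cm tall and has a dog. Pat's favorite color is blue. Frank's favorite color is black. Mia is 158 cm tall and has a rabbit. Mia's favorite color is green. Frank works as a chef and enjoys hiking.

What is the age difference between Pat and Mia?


|66 - 39| = 27

27


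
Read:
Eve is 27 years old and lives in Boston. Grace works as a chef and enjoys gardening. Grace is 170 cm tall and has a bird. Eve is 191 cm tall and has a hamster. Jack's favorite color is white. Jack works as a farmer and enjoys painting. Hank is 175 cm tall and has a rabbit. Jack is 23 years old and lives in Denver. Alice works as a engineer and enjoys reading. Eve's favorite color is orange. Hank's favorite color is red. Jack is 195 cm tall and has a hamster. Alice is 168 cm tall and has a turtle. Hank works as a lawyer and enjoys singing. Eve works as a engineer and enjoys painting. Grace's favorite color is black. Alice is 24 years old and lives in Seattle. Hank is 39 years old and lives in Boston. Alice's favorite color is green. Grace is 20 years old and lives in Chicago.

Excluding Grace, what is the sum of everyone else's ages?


Sum (excluding Grace): 113

113


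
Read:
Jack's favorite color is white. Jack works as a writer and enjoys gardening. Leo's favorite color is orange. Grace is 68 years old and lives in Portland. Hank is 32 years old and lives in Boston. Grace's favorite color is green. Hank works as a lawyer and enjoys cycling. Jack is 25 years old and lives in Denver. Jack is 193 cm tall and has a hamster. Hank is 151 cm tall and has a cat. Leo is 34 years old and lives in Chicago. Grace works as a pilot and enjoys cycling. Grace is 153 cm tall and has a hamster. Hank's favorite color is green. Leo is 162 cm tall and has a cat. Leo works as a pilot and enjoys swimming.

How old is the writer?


The writer is Jack, age 25

25


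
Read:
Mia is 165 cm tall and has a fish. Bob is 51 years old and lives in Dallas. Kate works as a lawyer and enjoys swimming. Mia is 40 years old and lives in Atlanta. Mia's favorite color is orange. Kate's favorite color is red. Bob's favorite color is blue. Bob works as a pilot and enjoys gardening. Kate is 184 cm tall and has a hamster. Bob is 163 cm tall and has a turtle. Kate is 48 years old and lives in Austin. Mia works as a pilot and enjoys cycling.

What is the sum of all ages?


40+48+51 = 139

139


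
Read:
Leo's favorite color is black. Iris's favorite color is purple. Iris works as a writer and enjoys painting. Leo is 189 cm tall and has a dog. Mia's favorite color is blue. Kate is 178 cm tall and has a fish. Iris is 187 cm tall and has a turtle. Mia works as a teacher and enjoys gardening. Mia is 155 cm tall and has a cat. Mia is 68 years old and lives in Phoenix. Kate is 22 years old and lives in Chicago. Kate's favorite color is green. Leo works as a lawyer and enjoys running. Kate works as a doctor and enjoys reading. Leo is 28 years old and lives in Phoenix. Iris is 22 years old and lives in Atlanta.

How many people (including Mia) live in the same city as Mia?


Mia lives in Phoenix. Count = 2

2


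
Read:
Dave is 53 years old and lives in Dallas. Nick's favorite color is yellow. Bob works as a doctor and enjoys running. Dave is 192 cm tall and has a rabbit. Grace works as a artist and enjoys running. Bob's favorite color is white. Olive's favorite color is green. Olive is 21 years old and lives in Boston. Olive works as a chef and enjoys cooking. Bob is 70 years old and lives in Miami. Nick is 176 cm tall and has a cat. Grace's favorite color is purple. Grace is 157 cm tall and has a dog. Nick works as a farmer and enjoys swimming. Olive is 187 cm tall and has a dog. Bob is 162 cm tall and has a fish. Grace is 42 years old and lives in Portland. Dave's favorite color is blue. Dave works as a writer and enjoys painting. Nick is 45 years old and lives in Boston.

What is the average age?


Sum=231, n=5, avg=46.2

46.2


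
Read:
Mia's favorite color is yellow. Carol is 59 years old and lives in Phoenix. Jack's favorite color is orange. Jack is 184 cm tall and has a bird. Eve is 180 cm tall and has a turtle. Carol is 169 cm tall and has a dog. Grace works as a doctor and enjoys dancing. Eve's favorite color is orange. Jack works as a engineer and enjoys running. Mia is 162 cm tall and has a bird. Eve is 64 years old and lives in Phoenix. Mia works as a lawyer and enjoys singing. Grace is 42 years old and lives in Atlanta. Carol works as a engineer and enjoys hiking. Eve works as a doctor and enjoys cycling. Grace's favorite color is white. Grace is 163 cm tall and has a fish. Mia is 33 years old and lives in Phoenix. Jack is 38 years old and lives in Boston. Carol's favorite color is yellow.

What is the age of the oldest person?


Oldest: Eve at 64

64


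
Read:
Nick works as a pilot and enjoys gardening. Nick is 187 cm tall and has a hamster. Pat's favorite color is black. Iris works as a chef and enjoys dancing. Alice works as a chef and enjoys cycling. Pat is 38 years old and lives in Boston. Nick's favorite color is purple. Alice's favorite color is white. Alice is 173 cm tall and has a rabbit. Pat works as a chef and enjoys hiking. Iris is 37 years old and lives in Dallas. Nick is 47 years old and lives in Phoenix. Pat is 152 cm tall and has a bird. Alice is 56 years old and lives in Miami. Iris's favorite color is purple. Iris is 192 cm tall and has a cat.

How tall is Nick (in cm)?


Nick is 187 cm tall

187


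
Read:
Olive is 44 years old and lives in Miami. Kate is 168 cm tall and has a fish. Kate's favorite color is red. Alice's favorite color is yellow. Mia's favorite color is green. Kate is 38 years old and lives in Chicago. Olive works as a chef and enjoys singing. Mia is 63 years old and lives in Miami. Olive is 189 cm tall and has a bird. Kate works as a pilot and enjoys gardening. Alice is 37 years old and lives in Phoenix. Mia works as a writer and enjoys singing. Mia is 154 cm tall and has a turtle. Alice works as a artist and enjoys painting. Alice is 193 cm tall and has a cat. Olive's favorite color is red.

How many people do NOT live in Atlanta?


Not in Atlanta: 4

4


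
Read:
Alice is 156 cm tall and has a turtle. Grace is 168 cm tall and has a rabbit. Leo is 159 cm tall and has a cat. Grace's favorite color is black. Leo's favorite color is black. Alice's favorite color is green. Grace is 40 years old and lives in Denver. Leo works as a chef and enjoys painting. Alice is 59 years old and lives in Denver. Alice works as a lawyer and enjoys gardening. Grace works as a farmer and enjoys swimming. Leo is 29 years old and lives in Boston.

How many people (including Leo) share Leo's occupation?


Leo is a chef. Count = 1

1


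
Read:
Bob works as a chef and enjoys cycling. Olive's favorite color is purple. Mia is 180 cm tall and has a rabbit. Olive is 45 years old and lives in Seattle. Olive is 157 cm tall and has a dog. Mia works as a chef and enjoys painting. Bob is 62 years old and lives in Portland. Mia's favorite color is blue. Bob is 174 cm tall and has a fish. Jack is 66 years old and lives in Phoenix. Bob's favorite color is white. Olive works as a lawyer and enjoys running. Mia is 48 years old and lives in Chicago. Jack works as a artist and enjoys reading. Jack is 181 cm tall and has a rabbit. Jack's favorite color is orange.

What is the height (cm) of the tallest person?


Tallest: Jack at 181 cm

181


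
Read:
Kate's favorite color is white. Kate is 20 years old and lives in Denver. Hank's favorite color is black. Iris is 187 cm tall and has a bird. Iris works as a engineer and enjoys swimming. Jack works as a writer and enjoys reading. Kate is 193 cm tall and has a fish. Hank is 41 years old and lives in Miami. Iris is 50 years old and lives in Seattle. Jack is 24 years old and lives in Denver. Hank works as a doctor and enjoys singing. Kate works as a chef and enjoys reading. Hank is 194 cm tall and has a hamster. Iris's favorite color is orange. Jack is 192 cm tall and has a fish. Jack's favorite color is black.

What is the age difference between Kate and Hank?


|20 - 41| = 21

21


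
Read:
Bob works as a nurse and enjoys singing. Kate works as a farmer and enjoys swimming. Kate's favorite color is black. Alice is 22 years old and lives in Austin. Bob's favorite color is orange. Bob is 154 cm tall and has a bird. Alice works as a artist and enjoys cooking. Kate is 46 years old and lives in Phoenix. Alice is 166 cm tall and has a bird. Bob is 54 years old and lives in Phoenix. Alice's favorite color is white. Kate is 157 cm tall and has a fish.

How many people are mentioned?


People: Alice, Kate, Bob. Count = 3

3


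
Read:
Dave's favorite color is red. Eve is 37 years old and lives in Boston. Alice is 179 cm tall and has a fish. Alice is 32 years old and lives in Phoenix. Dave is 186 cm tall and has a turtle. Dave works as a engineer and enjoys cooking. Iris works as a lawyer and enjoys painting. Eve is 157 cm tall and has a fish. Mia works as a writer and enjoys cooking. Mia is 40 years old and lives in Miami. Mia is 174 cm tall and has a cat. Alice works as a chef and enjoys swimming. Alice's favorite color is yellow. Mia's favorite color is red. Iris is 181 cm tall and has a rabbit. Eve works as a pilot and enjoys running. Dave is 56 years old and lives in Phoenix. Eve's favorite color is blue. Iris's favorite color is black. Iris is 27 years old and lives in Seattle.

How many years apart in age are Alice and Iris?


32 vs 27, diff = 5

5


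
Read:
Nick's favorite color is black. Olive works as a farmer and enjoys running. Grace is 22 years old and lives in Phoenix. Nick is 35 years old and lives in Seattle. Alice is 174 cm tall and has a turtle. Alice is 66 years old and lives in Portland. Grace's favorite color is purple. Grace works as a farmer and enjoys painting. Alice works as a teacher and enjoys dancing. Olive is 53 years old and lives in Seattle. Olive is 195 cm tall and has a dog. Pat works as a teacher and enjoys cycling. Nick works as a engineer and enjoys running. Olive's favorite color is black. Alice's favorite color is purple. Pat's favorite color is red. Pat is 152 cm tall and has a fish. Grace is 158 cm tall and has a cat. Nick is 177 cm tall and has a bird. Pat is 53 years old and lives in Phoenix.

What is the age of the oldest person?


Oldest: Alice at 66

66


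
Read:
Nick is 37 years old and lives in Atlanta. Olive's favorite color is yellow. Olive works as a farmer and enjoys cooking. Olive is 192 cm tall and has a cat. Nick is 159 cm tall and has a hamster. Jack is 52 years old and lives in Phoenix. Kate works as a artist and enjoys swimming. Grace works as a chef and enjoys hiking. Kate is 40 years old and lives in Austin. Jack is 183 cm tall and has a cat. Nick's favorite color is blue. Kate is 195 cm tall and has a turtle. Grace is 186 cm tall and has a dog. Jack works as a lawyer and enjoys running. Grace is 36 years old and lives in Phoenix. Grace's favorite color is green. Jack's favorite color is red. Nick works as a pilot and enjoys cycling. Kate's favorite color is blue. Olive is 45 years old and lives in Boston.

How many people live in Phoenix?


Count in Phoenix: 2

2


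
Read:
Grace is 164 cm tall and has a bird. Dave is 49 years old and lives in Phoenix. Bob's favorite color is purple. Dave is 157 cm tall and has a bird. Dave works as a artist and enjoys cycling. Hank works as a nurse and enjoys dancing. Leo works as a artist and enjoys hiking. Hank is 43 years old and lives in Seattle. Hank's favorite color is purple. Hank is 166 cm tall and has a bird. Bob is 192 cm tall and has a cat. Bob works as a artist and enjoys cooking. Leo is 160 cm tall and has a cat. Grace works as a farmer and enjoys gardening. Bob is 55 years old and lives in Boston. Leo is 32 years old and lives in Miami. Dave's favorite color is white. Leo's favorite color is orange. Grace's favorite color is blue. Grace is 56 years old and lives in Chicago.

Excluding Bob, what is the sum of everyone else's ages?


Sum (excluding Bob): 180

180


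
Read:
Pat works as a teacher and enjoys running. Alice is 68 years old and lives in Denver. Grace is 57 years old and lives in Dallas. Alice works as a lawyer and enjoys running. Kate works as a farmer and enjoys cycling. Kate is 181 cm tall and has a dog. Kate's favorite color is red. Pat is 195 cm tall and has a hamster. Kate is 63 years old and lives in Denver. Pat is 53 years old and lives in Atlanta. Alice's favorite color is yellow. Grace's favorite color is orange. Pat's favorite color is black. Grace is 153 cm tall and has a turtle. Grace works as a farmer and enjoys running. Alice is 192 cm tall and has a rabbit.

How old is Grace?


Grace is 57 years old

57


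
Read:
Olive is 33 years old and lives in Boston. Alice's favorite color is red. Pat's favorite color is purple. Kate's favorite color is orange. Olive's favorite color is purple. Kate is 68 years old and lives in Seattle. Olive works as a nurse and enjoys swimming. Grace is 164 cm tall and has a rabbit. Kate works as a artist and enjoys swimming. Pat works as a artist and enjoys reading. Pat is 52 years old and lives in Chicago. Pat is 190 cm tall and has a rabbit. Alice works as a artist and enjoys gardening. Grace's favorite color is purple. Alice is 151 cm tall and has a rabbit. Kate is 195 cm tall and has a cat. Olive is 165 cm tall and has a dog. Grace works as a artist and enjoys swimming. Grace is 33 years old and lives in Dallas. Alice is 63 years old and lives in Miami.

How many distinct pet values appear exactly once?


Unique pet values: 2

2


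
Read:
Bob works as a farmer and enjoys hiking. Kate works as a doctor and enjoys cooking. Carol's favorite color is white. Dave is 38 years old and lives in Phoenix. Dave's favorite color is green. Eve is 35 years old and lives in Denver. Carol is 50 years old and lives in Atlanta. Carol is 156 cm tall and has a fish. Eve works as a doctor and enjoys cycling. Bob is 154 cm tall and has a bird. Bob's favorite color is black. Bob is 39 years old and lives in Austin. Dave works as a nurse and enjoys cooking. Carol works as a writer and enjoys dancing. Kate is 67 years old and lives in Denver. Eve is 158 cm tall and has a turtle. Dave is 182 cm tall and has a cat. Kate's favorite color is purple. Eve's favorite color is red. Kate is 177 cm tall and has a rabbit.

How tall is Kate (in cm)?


Kate is 177 cm tall

177


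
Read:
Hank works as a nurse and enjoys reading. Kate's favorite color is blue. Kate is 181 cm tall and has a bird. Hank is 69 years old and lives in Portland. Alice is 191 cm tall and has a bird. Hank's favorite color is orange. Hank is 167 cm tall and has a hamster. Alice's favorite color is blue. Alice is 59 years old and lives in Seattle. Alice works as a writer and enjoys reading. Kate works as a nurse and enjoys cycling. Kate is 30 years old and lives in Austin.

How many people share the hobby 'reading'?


Count: 2

2


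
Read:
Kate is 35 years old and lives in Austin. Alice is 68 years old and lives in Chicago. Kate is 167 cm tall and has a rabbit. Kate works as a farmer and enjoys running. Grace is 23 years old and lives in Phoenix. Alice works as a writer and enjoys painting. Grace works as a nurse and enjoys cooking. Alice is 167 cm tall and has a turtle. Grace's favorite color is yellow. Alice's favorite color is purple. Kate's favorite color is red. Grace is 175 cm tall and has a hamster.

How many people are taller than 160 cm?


Taller than 160: 3

3


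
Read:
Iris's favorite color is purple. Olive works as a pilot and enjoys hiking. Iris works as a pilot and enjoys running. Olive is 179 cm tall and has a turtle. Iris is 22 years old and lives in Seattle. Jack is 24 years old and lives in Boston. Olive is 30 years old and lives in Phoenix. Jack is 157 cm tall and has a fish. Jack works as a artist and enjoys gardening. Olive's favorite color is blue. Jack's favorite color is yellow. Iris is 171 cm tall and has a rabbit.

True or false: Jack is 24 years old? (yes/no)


Jack is actually 24. yes

yes


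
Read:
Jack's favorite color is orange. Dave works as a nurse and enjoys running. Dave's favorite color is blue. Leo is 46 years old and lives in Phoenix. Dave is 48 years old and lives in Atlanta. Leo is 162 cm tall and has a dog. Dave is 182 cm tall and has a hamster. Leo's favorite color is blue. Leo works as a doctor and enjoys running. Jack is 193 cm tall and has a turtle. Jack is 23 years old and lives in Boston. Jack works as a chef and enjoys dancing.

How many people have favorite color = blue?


Count: 2

2


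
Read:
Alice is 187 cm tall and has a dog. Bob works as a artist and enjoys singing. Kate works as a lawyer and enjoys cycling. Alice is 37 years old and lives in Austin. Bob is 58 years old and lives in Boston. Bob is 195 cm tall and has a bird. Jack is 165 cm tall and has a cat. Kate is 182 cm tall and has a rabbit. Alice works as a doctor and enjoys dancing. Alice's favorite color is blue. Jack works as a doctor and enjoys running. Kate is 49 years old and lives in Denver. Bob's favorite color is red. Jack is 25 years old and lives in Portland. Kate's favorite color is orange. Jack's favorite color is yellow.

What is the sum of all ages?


25+49+37+58 = 169

169


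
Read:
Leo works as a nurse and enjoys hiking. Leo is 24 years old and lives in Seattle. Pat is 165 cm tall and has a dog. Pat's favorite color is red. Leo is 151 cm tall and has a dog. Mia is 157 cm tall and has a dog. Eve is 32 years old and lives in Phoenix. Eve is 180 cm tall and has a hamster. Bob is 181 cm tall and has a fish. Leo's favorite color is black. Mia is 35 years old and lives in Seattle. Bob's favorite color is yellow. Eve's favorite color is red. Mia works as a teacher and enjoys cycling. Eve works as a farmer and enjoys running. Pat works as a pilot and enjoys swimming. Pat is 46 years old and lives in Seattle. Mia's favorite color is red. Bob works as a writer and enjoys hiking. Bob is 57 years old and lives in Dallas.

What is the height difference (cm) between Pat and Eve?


|165 - 180| = 15

15


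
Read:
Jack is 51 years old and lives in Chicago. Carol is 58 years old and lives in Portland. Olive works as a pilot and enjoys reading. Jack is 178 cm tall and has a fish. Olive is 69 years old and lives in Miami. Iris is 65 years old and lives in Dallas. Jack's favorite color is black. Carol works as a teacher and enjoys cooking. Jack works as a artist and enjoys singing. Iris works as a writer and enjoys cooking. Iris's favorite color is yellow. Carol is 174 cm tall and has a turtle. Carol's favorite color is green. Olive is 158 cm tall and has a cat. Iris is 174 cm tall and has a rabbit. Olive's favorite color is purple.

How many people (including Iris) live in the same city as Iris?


Iris lives in Dallas. Count = 1

1


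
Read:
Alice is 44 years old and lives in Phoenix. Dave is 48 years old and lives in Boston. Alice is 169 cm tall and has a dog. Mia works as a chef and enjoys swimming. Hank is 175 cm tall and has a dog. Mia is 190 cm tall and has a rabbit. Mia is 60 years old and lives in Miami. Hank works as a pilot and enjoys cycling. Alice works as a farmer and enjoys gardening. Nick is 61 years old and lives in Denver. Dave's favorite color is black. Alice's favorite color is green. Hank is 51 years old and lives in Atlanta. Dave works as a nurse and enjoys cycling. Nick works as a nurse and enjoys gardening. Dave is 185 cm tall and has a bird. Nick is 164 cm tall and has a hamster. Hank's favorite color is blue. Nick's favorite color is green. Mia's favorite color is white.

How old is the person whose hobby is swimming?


Person with hobby=swimming is Mia, age 60

60


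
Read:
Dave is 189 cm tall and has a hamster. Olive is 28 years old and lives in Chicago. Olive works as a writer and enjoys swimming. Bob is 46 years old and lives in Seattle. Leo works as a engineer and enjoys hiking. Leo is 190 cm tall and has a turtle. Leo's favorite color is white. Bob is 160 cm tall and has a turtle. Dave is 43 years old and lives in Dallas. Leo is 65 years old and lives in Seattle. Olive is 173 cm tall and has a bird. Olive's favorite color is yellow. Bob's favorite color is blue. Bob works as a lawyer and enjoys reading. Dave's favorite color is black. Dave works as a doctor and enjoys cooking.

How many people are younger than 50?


Filter: 3

3


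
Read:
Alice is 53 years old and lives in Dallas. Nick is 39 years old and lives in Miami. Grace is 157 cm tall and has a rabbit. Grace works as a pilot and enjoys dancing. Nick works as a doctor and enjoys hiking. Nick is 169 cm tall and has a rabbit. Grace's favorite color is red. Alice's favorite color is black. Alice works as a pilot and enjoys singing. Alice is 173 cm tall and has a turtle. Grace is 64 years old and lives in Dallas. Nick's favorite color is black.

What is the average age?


Sum=156, n=3, avg=52

52


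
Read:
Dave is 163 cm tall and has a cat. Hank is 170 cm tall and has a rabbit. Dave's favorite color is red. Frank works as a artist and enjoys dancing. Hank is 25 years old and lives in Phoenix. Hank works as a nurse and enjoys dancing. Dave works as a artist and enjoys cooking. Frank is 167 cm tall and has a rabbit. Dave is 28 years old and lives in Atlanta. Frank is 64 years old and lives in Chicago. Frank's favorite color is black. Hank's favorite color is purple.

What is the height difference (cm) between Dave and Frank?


|163 - 167| = 4

4


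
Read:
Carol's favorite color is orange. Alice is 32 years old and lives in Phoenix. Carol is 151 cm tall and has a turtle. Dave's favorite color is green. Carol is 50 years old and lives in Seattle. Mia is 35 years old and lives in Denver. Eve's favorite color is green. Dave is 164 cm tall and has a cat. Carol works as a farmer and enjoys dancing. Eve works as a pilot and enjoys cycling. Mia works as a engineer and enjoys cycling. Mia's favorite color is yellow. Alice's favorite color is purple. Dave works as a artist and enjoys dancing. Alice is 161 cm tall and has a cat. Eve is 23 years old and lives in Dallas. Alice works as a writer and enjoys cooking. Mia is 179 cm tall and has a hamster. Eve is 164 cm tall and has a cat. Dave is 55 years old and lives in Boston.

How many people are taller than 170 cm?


Taller than 170: 1

1


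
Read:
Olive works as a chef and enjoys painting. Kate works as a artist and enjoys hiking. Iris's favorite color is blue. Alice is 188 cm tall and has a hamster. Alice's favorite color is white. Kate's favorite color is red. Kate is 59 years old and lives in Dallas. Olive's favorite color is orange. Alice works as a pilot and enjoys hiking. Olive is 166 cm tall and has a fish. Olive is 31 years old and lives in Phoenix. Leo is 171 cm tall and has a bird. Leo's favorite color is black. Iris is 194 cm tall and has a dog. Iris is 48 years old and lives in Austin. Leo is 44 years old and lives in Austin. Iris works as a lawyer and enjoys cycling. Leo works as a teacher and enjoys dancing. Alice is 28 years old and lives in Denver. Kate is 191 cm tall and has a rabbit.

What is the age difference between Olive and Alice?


|31 - 28| = 3

3


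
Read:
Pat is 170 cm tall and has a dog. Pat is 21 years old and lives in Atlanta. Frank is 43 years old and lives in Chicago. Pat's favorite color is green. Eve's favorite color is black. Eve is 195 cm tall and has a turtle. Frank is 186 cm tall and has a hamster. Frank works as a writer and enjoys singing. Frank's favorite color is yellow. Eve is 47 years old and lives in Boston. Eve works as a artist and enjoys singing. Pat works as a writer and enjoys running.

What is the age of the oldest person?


Oldest: Eve at 47

47


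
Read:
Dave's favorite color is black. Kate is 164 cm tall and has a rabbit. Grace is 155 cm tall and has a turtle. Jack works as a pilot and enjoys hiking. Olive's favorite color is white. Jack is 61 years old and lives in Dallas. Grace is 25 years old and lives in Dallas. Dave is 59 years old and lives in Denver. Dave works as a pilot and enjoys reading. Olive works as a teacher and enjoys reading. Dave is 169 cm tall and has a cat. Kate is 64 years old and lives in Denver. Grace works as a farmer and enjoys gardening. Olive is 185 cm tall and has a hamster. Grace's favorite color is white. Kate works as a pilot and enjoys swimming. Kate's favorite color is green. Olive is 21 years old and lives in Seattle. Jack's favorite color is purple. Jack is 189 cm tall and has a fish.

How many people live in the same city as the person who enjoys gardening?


Person with hobby gardening is Grace, city Dallas. Count = 2

2


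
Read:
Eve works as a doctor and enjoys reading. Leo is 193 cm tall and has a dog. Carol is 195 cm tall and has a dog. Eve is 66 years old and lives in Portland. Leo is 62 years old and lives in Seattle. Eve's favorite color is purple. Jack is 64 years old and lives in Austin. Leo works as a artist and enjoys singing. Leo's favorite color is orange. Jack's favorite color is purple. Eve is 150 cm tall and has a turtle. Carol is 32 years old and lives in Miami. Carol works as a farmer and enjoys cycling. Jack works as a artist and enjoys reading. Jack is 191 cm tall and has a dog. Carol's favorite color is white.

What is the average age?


Sum=224, n=4, avg=56

56


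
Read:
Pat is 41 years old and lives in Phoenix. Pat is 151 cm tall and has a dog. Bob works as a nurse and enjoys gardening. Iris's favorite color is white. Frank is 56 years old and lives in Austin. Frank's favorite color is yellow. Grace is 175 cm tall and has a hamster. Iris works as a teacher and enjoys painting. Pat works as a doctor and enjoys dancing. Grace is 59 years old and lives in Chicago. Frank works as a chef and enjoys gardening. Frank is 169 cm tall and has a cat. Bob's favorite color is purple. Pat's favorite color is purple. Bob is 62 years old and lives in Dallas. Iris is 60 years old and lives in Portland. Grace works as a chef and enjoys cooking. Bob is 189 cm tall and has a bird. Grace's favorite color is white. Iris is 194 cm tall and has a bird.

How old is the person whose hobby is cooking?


Person with hobby=cooking is Grace, age 59

59


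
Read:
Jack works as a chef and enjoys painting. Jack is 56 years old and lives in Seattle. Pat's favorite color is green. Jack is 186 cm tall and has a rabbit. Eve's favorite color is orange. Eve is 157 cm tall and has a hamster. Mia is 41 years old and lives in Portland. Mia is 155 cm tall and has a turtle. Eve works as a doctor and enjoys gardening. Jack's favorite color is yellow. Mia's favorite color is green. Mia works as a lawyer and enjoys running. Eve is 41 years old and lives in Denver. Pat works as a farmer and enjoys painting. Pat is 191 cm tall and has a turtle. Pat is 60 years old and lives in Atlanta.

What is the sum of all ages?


56+41+60+41 = 198

198


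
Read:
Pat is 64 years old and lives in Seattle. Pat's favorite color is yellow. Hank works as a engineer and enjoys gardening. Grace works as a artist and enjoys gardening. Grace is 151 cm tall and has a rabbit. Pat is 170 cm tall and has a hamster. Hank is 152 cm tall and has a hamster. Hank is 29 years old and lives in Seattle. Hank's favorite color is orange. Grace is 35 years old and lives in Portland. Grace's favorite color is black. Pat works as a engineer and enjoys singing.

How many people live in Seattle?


Count in Seattle: 2

2


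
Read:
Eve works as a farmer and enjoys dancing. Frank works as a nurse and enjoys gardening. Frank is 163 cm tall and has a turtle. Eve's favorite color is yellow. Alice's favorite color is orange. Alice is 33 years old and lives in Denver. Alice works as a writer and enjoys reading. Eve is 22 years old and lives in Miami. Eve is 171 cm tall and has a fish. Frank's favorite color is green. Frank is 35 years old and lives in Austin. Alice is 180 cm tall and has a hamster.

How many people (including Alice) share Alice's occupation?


Alice is a writer. Count = 1

1
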